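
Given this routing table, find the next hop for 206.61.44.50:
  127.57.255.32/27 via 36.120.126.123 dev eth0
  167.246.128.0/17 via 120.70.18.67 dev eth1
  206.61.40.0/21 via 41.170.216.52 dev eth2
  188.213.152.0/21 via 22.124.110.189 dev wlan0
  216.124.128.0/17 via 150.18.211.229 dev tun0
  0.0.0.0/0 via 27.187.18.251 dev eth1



Longest prefix match for 206.61.44.50:
  /27 127.57.255.32: no
  /17 167.246.128.0: no
  /21 206.61.40.0: MATCH
  /21 188.213.152.0: no
  /17 216.124.128.0: no
  /0 0.0.0.0: MATCH
Selected: next-hop 41.170.216.52 via eth2 (matched /21)


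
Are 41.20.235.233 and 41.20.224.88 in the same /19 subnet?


Mask: 255.255.224.0
41.20.235.233 AND mask = 41.20.224.0
41.20.224.88 AND mask = 41.20.224.0
Yes, same subnet (41.20.224.0)


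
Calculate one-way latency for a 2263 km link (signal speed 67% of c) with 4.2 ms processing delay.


Speed = 0.67 * 3e5 km/s = 201000 km/s
Propagation delay = 2263 / 201000 = 0.0113 s = 11.2587 ms
Processing delay = 4.2 ms
Total one-way latency = 15.4587 ms


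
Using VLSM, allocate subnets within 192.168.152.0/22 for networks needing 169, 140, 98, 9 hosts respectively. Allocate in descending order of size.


169 hosts -> /24 (254 usable): 192.168.152.0/24
140 hosts -> /24 (254 usable): 192.168.153.0/24
98 hosts -> /25 (126 usable): 192.168.154.0/25
9 hosts -> /28 (14 usable): 192.168.154.128/28
Allocation: 192.168.152.0/24 (169 hosts, 254 usable); 192.168.153.0/24 (140 hosts, 254 usable); 192.168.154.0/25 (98 hosts, 126 usable); 192.168.154.128/28 (9 hosts, 14 usable)


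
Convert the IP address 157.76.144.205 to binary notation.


157 = 10011101
76 = 01001100
144 = 10010000
205 = 11001101
Binary: 10011101.01001100.10010000.11001101


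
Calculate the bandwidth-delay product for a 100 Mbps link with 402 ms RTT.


BDP = bandwidth * RTT
= 100 Mbps * 402 ms
= 100 * 1e6 * 402 / 1000 bits
= 40200000 bits
= 5025000 bytes
= 4907.2266 KB
BDP = 40200000 bits (5025000 bytes)


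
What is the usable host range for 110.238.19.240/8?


Network: 110.0.0.0
Broadcast: 110.255.255.255
First usable = network + 1
Last usable = broadcast - 1
Range: 110.0.0.1 to 110.255.255.254


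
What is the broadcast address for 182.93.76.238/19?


Network: 182.93.64.0/19
Host bits = 13
Set all host bits to 1:
Broadcast: 182.93.95.255


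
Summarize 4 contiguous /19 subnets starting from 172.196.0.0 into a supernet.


Original prefix: /19
Number of subnets: 4 = 2^2
New prefix = 19 - 2 = 17
Supernet: 172.196.0.0/17


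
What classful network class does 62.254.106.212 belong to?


First octet: 62
Binary: 00111110
0xxxxxxx -> Class A (1-126)
Class A, default mask 255.0.0.0 (/8)


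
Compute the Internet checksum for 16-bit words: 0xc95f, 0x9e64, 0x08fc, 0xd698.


Sum all words (with carry folding):
+ 0xc95f = 0xc95f
+ 0x9e64 = 0x67c4
+ 0x08fc = 0x70c0
+ 0xd698 = 0x4759
One's complement: ~0x4759
Checksum = 0xb8a6


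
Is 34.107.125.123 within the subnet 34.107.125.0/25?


Subnet network: 34.107.125.0
Test IP AND mask: 34.107.125.0
Yes, 34.107.125.123 is in 34.107.125.0/25


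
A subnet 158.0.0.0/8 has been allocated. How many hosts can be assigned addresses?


Host bits = 32 - 8 = 24
Total addresses = 2^24 = 16777216
Usable = total - 2 (network and broadcast)
Usable hosts: 16777214


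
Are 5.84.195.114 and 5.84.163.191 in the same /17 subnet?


Mask: 255.255.128.0
5.84.195.114 AND mask = 5.84.128.0
5.84.163.191 AND mask = 5.84.128.0
Yes, same subnet (5.84.128.0)


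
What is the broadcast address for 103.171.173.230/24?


Network: 103.171.173.0/24
Host bits = 8
Set all host bits to 1:
Broadcast: 103.171.173.255


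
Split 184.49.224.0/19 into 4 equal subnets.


New prefix = 19 + 2 = 21
Each subnet has 2048 addresses
  184.49.224.0/21
  184.49.232.0/21
  184.49.240.0/21
  184.49.248.0/21
Subnets: 184.49.224.0/21, 184.49.232.0/21, 184.49.240.0/21, 184.49.248.0/21


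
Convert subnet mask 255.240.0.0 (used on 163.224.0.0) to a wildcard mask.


Subnet mask: 255.240.0.0
Wildcard = 255.255.255.255 - subnet mask
255 - 255 = 0
255 - 240 = 15
255 - 0 = 255
255 - 0 = 255
Wildcard: 0.15.255.255


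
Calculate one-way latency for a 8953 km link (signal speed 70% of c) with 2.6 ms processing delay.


Speed = 0.7 * 3e5 km/s = 210000 km/s
Propagation delay = 8953 / 210000 = 0.0426 s = 42.6333 ms
Processing delay = 2.6 ms
Total one-way latency = 45.2333 ms


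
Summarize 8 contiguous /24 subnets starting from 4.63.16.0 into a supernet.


Original prefix: /24
Number of subnets: 8 = 2^3
New prefix = 24 - 3 = 21
Supernet: 4.63.16.0/21


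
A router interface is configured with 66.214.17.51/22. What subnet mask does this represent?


/22 means 22 network bits, 10 host bits
Binary: 11111111111111111111110000000000
Mask: 255.255.252.0


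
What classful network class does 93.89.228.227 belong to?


First octet: 93
Binary: 01011101
0xxxxxxx -> Class A (1-126)
Class A, default mask 255.0.0.0 (/8)


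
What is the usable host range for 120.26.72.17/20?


Network: 120.26.64.0
Broadcast: 120.26.79.255
First usable = network + 1
Last usable = broadcast - 1
Range: 120.26.64.1 to 120.26.79.254


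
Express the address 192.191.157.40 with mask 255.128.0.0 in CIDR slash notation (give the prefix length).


Binary: 11111111.10000000.00000000.00000000
Count leading 1s
Prefix: /9


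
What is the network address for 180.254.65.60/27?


IP:   10110100.11111110.01000001.00111100
Mask: 11111111.11111111.11111111.11100000
AND operation:
Net:  10110100.11111110.01000001.00100000
Network: 180.254.65.32/27


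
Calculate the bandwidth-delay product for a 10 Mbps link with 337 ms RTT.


BDP = bandwidth * RTT
= 10 Mbps * 337 ms
= 10 * 1e6 * 337 / 1000 bits
= 3370000 bits
= 421250 bytes
= 411.377 KB
BDP = 3370000 bits (421250 bytes)


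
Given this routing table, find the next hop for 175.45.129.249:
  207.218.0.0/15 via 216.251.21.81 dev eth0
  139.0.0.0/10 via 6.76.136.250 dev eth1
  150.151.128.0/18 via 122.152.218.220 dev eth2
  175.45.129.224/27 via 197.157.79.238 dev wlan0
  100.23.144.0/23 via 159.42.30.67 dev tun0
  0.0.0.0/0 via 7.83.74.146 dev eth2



Longest prefix match for 175.45.129.249:
  /15 207.218.0.0: no
  /10 139.0.0.0: no
  /18 150.151.128.0: no
  /27 175.45.129.224: MATCH
  /23 100.23.144.0: no
  /0 0.0.0.0: MATCH
Selected: next-hop 197.157.79.238 via wlan0 (matched /27)


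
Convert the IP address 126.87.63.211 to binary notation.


126 = 01111110
87 = 01010111
63 = 00111111
211 = 11010011
Binary: 01111110.01010111.00111111.11010011


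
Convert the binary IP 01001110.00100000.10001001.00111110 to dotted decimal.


01001110 = 78
00100000 = 32
10001001 = 137
00111110 = 62
IP: 78.32.137.62


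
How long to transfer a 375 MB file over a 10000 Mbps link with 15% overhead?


Effective throughput = 10000 * (1 - 15/100) = 8500 Mbps
File size in Mb = 375 * 8 = 3000 Mb
Time = 3000 / 8500
Time = 0.3529 seconds


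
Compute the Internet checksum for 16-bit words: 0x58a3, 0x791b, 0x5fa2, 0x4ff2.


Sum all words (with carry folding):
+ 0x58a3 = 0x58a3
+ 0x791b = 0xd1be
+ 0x5fa2 = 0x3161
+ 0x4ff2 = 0x8153
One's complement: ~0x8153
Checksum = 0x7eac


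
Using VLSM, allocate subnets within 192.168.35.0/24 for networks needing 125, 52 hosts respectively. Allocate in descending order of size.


125 hosts -> /25 (126 usable): 192.168.35.0/25
52 hosts -> /26 (62 usable): 192.168.35.128/26
Allocation: 192.168.35.0/25 (125 hosts, 126 usable); 192.168.35.128/26 (52 hosts, 62 usable)


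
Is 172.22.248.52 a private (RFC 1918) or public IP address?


RFC 1918 private ranges:
  10.0.0.0/8 (10.0.0.0 - 10.255.255.255)
  172.16.0.0/12 (172.16.0.0 - 172.31.255.255)
  192.168.0.0/16 (192.168.0.0 - 192.168.255.255)
Private (in 172.16.0.0/12)


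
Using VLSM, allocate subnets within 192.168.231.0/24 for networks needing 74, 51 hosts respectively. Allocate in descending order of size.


74 hosts -> /25 (126 usable): 192.168.231.0/25
51 hosts -> /26 (62 usable): 192.168.231.128/26
Allocation: 192.168.231.0/25 (74 hosts, 126 usable); 192.168.231.128/26 (51 hosts, 62 usable)


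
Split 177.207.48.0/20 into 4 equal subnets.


New prefix = 20 + 2 = 22
Each subnet has 1024 addresses
  177.207.48.0/22
  177.207.52.0/22
  177.207.56.0/22
  177.207.60.0/22
Subnets: 177.207.48.0/22, 177.207.52.0/22, 177.207.56.0/22, 177.207.60.0/22


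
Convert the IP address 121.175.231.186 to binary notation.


121 = 01111001
175 = 10101111
231 = 11100111
186 = 10111010
Binary: 01111001.10101111.11100111.10111010


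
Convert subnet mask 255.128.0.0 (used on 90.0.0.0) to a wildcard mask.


Subnet mask: 255.128.0.0
Wildcard = 255.255.255.255 - subnet mask
255 - 255 = 0
255 - 128 = 127
255 - 0 = 255
255 - 0 = 255
Wildcard: 0.127.255.255


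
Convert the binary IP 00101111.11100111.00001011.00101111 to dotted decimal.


00101111 = 47
11100111 = 231
00001011 = 11
00101111 = 47
IP: 47.231.11.47


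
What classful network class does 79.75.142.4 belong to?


First octet: 79
Binary: 01001111
0xxxxxxx -> Class A (1-126)
Class A, default mask 255.0.0.0 (/8)


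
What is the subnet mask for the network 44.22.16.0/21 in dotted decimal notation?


/21 means 21 network bits, 11 host bits
Binary: 11111111111111111111100000000000
Mask: 255.255.248.0


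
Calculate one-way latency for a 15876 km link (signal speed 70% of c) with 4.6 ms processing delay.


Speed = 0.7 * 3e5 km/s = 210000 km/s
Propagation delay = 15876 / 210000 = 0.0756 s = 75.6 ms
Processing delay = 4.6 ms
Total one-way latency = 80.2 ms


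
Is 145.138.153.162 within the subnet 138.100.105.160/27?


Subnet network: 138.100.105.160
Test IP AND mask: 145.138.153.160
No, 145.138.153.162 is not in 138.100.105.160/27


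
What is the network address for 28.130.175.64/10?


IP:   00011100.10000010.10101111.01000000
Mask: 11111111.11000000.00000000.00000000
AND operation:
Net:  00011100.10000000.00000000.00000000
Network: 28.128.0.0/10


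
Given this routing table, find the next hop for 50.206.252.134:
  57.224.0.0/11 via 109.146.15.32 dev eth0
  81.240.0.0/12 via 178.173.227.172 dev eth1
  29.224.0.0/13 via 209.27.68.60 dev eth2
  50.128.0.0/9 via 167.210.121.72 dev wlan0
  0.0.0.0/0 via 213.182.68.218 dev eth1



Longest prefix match for 50.206.252.134:
  /11 57.224.0.0: no
  /12 81.240.0.0: no
  /13 29.224.0.0: no
  /9 50.128.0.0: MATCH
  /0 0.0.0.0: MATCH
Selected: next-hop 167.210.121.72 via wlan0 (matched /9)


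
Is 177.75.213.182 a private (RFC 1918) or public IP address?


RFC 1918 private ranges:
  10.0.0.0/8 (10.0.0.0 - 10.255.255.255)
  172.16.0.0/12 (172.16.0.0 - 172.31.255.255)
  192.168.0.0/16 (192.168.0.0 - 192.168.255.255)
Public (not in any RFC 1918 range)


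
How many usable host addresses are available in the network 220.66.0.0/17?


Host bits = 32 - 17 = 15
Total addresses = 2^15 = 32768
Usable = total - 2 (network and broadcast)
Usable hosts: 32766


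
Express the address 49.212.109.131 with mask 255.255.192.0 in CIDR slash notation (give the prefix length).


Binary: 11111111.11111111.11000000.00000000
Count leading 1s
Prefix: /18


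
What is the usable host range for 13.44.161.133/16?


Network: 13.44.0.0
Broadcast: 13.44.255.255
First usable = network + 1
Last usable = broadcast - 1
Range: 13.44.0.1 to 13.44.255.254


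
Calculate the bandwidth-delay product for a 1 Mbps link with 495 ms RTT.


BDP = bandwidth * RTT
= 1 Mbps * 495 ms
= 1 * 1e6 * 495 / 1000 bits
= 495000 bits
= 61875 bytes
= 60.4248 KB
BDP = 495000 bits (61875 bytes)


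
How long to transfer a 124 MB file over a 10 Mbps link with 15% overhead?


Effective throughput = 10 * (1 - 15/100) = 8.5 Mbps
File size in Mb = 124 * 8 = 992 Mb
Time = 992 / 8.5
Time = 116.7059 seconds


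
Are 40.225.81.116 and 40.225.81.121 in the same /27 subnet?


Mask: 255.255.255.224
40.225.81.116 AND mask = 40.225.81.96
40.225.81.121 AND mask = 40.225.81.96
Yes, same subnet (40.225.81.96)


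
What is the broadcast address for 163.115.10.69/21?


Network: 163.115.8.0/21
Host bits = 11
Set all host bits to 1:
Broadcast: 163.115.15.255


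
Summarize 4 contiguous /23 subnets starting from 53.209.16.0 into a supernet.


Original prefix: /23
Number of subnets: 4 = 2^2
New prefix = 23 - 2 = 21
Supernet: 53.209.16.0/21


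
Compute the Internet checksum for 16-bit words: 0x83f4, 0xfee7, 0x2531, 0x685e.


Sum all words (with carry folding):
+ 0x83f4 = 0x83f4
+ 0xfee7 = 0x82dc
+ 0x2531 = 0xa80d
+ 0x685e = 0x106c
One's complement: ~0x106c
Checksum = 0xef93


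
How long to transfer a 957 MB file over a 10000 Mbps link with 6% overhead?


Effective throughput = 10000 * (1 - 6/100) = 9400 Mbps
File size in Mb = 957 * 8 = 7656 Mb
Time = 7656 / 9400
Time = 0.8145 seconds


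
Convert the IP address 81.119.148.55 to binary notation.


81 = 01010001
119 = 01110111
148 = 10010100
55 = 00110111
Binary: 01010001.01110111.10010100.00110111


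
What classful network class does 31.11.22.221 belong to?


First octet: 31
Binary: 00011111
0xxxxxxx -> Class A (1-126)
Class A, default mask 255.0.0.0 (/8)


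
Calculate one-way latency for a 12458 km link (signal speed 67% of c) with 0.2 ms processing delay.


Speed = 0.67 * 3e5 km/s = 201000 km/s
Propagation delay = 12458 / 201000 = 0.062 s = 61.9801 ms
Processing delay = 0.2 ms
Total one-way latency = 62.1801 ms


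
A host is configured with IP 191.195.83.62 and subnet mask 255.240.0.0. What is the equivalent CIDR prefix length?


Binary: 11111111.11110000.00000000.00000000
Count leading 1s
Prefix: /12


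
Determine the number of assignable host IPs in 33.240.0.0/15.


Host bits = 32 - 15 = 17
Total addresses = 2^17 = 131072
Usable = total - 2 (network and broadcast)
Usable hosts: 131070


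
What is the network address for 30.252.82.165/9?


IP:   00011110.11111100.01010010.10100101
Mask: 11111111.10000000.00000000.00000000
AND operation:
Net:  00011110.10000000.00000000.00000000
Network: 30.128.0.0/9


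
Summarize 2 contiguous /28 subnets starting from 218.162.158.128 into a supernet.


Original prefix: /28
Number of subnets: 2 = 2^1
New prefix = 28 - 1 = 27
Supernet: 218.162.158.128/27


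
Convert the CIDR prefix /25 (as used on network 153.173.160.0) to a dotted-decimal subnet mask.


/25 means 25 network bits, 7 host bits
Binary: 11111111111111111111111110000000
Mask: 255.255.255.128


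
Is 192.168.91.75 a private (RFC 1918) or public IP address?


RFC 1918 private ranges:
  10.0.0.0/8 (10.0.0.0 - 10.255.255.255)
  172.16.0.0/12 (172.16.0.0 - 172.31.255.255)
  192.168.0.0/16 (192.168.0.0 - 192.168.255.255)
Private (in 192.168.0.0/16)


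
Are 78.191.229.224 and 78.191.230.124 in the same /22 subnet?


Mask: 255.255.252.0
78.191.229.224 AND mask = 78.191.228.0
78.191.230.124 AND mask = 78.191.228.0
Yes, same subnet (78.191.228.0)


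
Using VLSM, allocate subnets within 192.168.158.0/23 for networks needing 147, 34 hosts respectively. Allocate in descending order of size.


147 hosts -> /24 (254 usable): 192.168.158.0/24
34 hosts -> /26 (62 usable): 192.168.159.0/26
Allocation: 192.168.158.0/24 (147 hosts, 254 usable); 192.168.159.0/26 (34 hosts, 62 usable)


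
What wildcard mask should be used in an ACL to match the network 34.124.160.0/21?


Subnet mask: 255.255.248.0
Wildcard = 255.255.255.255 - subnet mask
255 - 255 = 0
255 - 255 = 0
255 - 248 = 7
255 - 0 = 255
Wildcard: 0.0.7.255


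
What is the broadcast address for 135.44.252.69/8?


Network: 135.0.0.0/8
Host bits = 24
Set all host bits to 1:
Broadcast: 135.255.255.255


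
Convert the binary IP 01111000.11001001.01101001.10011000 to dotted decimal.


01111000 = 120
11001001 = 201
01101001 = 105
10011000 = 152
IP: 120.201.105.152


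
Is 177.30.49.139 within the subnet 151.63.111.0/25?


Subnet network: 151.63.111.0
Test IP AND mask: 177.30.49.128
No, 177.30.49.139 is not in 151.63.111.0/25


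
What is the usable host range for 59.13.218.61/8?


Network: 59.0.0.0
Broadcast: 59.255.255.255
First usable = network + 1
Last usable = broadcast - 1
Range: 59.0.0.1 to 59.255.255.254


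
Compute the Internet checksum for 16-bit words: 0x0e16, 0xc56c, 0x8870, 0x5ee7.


Sum all words (with carry folding):
+ 0x0e16 = 0x0e16
+ 0xc56c = 0xd382
+ 0x8870 = 0x5bf3
+ 0x5ee7 = 0xbada
One's complement: ~0xbada
Checksum = 0x4525


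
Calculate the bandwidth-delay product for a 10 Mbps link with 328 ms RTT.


BDP = bandwidth * RTT
= 10 Mbps * 328 ms
= 10 * 1e6 * 328 / 1000 bits
= 3280000 bits
= 410000 bytes
= 400.3906 KB
BDP = 3280000 bits (410000 bytes)


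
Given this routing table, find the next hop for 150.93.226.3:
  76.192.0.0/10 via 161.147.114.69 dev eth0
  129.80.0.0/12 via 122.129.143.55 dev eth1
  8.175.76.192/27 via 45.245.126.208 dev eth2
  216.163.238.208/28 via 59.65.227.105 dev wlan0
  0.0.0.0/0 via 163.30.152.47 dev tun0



Longest prefix match for 150.93.226.3:
  /10 76.192.0.0: no
  /12 129.80.0.0: no
  /27 8.175.76.192: no
  /28 216.163.238.208: no
  /0 0.0.0.0: MATCH
Selected: next-hop 163.30.152.47 via tun0 (matched /0)


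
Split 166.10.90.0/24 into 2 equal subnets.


New prefix = 24 + 1 = 25
Each subnet has 128 addresses
  166.10.90.0/25
  166.10.90.128/25
Subnets: 166.10.90.0/25, 166.10.90.128/25


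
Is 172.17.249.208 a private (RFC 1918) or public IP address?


RFC 1918 private ranges:
  10.0.0.0/8 (10.0.0.0 - 10.255.255.255)
  172.16.0.0/12 (172.16.0.0 - 172.31.255.255)
  192.168.0.0/16 (192.168.0.0 - 192.168.255.255)
Private (in 172.16.0.0/12)


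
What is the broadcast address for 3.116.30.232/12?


Network: 3.112.0.0/12
Host bits = 20
Set all host bits to 1:
Broadcast: 3.127.255.255


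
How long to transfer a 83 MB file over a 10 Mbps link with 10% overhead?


Effective throughput = 10 * (1 - 10/100) = 9 Mbps
File size in Mb = 83 * 8 = 664 Mb
Time = 664 / 9
Time = 73.7778 seconds


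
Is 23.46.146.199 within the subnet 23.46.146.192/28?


Subnet network: 23.46.146.192
Test IP AND mask: 23.46.146.192
Yes, 23.46.146.199 is in 23.46.146.192/28


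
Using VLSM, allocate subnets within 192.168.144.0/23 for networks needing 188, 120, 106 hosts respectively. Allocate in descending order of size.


188 hosts -> /24 (254 usable): 192.168.144.0/24
120 hosts -> /25 (126 usable): 192.168.145.0/25
106 hosts -> /25 (126 usable): 192.168.145.128/25
Allocation: 192.168.144.0/24 (188 hosts, 254 usable); 192.168.145.0/25 (120 hosts, 126 usable); 192.168.145.128/25 (106 hosts, 126 usable)


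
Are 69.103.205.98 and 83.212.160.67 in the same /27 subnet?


Mask: 255.255.255.224
69.103.205.98 AND mask = 69.103.205.96
83.212.160.67 AND mask = 83.212.160.64
No, different subnets (69.103.205.96 vs 83.212.160.64)


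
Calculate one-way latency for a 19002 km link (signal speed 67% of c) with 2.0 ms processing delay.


Speed = 0.67 * 3e5 km/s = 201000 km/s
Propagation delay = 19002 / 201000 = 0.0945 s = 94.5373 ms
Processing delay = 2.0 ms
Total one-way latency = 96.5373 ms


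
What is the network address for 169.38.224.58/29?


IP:   10101001.00100110.11100000.00111010
Mask: 11111111.11111111.11111111.11111000
AND operation:
Net:  10101001.00100110.11100000.00111000
Network: 169.38.224.56/29


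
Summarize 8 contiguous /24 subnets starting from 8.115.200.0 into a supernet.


Original prefix: /24
Number of subnets: 8 = 2^3
New prefix = 24 - 3 = 21
Supernet: 8.115.200.0/21


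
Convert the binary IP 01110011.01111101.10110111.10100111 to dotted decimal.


01110011 = 115
01111101 = 125
10110111 = 183
10100111 = 167
IP: 115.125.183.167


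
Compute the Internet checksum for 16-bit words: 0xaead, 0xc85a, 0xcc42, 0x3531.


Sum all words (with carry folding):
+ 0xaead = 0xaead
+ 0xc85a = 0x7708
+ 0xcc42 = 0x434b
+ 0x3531 = 0x787c
One's complement: ~0x787c
Checksum = 0x8783


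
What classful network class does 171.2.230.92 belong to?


First octet: 171
Binary: 10101011
10xxxxxx -> Class B (128-191)
Class B, default mask 255.255.0.0 (/16)


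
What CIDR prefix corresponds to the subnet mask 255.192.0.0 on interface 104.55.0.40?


Binary: 11111111.11000000.00000000.00000000
Count leading 1s
Prefix: /10


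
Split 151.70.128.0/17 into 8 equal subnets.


New prefix = 17 + 3 = 20
Each subnet has 4096 addresses
  151.70.128.0/20
  151.70.144.0/20
  151.70.160.0/20
  151.70.176.0/20
  151.70.192.0/20
  151.70.208.0/20
  151.70.224.0/20
  151.70.240.0/20
Subnets: 151.70.128.0/20, 151.70.144.0/20, 151.70.160.0/20, 151.70.176.0/20, 151.70.192.0/20, 151.70.208.0/20, 151.70.224.0/20, 151.70.240.0/20


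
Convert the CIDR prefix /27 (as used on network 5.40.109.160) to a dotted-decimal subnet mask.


/27 means 27 network bits, 5 host bits
Binary: 11111111111111111111111111100000
Mask: 255.255.255.224


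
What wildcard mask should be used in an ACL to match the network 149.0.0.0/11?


Subnet mask: 255.224.0.0
Wildcard = 255.255.255.255 - subnet mask
255 - 255 = 0
255 - 224 = 31
255 - 0 = 255
255 - 0 = 255
Wildcard: 0.31.255.255


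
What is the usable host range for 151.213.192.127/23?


Network: 151.213.192.0
Broadcast: 151.213.193.255
First usable = network + 1
Last usable = broadcast - 1
Range: 151.213.192.1 to 151.213.193.254


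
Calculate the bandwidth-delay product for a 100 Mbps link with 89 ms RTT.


BDP = bandwidth * RTT
= 100 Mbps * 89 ms
= 100 * 1e6 * 89 / 1000 bits
= 8900000 bits
= 1112500 bytes
= 1086.4258 KB
BDP = 8900000 bits (1112500 bytes)


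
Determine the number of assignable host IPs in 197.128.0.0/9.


Host bits = 32 - 9 = 23
Total addresses = 2^23 = 8388608
Usable = total - 2 (network and broadcast)
Usable hosts: 8388606


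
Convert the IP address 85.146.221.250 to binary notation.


85 = 01010101
146 = 10010010
221 = 11011101
250 = 11111010
Binary: 01010101.10010010.11011101.11111010


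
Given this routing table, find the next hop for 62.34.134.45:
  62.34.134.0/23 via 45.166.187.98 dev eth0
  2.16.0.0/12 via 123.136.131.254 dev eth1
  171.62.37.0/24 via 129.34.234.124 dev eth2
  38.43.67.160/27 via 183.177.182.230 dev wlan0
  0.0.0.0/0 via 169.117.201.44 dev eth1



Longest prefix match for 62.34.134.45:
  /23 62.34.134.0: MATCH
  /12 2.16.0.0: no
  /24 171.62.37.0: no
  /27 38.43.67.160: no
  /0 0.0.0.0: MATCH
Selected: next-hop 45.166.187.98 via eth0 (matched /23)


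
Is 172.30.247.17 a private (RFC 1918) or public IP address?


RFC 1918 private ranges:
  10.0.0.0/8 (10.0.0.0 - 10.255.255.255)
  172.16.0.0/12 (172.16.0.0 - 172.31.255.255)
  192.168.0.0/16 (192.168.0.0 - 192.168.255.255)
Private (in 172.16.0.0/12)


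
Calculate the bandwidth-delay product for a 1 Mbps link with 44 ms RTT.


BDP = bandwidth * RTT
= 1 Mbps * 44 ms
= 1 * 1e6 * 44 / 1000 bits
= 44000 bits
= 5500 bytes
= 5.3711 KB
BDP = 44000 bits (5500 bytes)


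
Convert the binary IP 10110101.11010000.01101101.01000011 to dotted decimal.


10110101 = 181
11010000 = 208
01101101 = 109
01000011 = 67
IP: 181.208.109.67


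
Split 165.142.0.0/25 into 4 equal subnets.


New prefix = 25 + 2 = 27
Each subnet has 32 addresses
  165.142.0.0/27
  165.142.0.32/27
  165.142.0.64/27
  165.142.0.96/27
Subnets: 165.142.0.0/27, 165.142.0.32/27, 165.142.0.64/27, 165.142.0.96/27


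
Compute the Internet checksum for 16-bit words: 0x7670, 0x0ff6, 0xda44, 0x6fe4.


Sum all words (with carry folding):
+ 0x7670 = 0x7670
+ 0x0ff6 = 0x8666
+ 0xda44 = 0x60ab
+ 0x6fe4 = 0xd08f
One's complement: ~0xd08f
Checksum = 0x2f70


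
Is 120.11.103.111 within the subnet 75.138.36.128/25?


Subnet network: 75.138.36.128
Test IP AND mask: 120.11.103.0
No, 120.11.103.111 is not in 75.138.36.128/25


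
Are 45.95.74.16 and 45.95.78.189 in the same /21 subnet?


Mask: 255.255.248.0
45.95.74.16 AND mask = 45.95.72.0
45.95.78.189 AND mask = 45.95.72.0
Yes, same subnet (45.95.72.0)


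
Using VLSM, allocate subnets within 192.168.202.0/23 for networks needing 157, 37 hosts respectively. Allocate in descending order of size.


157 hosts -> /24 (254 usable): 192.168.202.0/24
37 hosts -> /26 (62 usable): 192.168.203.0/26
Allocation: 192.168.202.0/24 (157 hosts, 254 usable); 192.168.203.0/26 (37 hosts, 62 usable)


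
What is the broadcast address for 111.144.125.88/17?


Network: 111.144.0.0/17
Host bits = 15
Set all host bits to 1:
Broadcast: 111.144.127.255


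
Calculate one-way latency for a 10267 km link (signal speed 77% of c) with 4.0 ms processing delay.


Speed = 0.77 * 3e5 km/s = 231000 km/s
Propagation delay = 10267 / 231000 = 0.0444 s = 44.4459 ms
Processing delay = 4.0 ms
Total one-way latency = 48.4459 ms


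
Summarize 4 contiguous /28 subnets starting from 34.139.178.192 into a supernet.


Original prefix: /28
Number of subnets: 4 = 2^2
New prefix = 28 - 2 = 26
Supernet: 34.139.178.192/26


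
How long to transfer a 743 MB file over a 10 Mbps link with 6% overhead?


Effective throughput = 10 * (1 - 6/100) = 9.4 Mbps
File size in Mb = 743 * 8 = 5944 Mb
Time = 5944 / 9.4
Time = 632.3404 seconds


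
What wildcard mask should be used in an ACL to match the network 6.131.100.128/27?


Subnet mask: 255.255.255.224
Wildcard = 255.255.255.255 - subnet mask
255 - 255 = 0
255 - 255 = 0
255 - 255 = 0
255 - 224 = 31
Wildcard: 0.0.0.31


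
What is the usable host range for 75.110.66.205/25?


Network: 75.110.66.128
Broadcast: 75.110.66.255
First usable = network + 1
Last usable = broadcast - 1
Range: 75.110.66.129 to 75.110.66.254


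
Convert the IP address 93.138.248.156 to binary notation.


93 = 01011101
138 = 10001010
248 = 11111000
156 = 10011100
Binary: 01011101.10001010.11111000.10011100


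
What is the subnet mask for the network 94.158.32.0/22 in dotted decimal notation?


/22 means 22 network bits, 10 host bits
Binary: 11111111111111111111110000000000
Mask: 255.255.252.0


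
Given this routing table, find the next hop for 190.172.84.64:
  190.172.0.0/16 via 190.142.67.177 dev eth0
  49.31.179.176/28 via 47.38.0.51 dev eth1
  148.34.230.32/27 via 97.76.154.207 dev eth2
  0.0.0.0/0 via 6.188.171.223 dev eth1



Longest prefix match for 190.172.84.64:
  /16 190.172.0.0: MATCH
  /28 49.31.179.176: no
  /27 148.34.230.32: no
  /0 0.0.0.0: MATCH
Selected: next-hop 190.142.67.177 via eth0 (matched /16)


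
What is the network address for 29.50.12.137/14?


IP:   00011101.00110010.00001100.10001001
Mask: 11111111.11111100.00000000.00000000
AND operation:
Net:  00011101.00110000.00000000.00000000
Network: 29.48.0.0/14


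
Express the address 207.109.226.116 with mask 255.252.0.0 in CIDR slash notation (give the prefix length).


Binary: 11111111.11111100.00000000.00000000
Count leading 1s
Prefix: /14


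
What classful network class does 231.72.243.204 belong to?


First octet: 231
Binary: 11100111
1110xxxx -> Class D (224-239)
Class D (multicast), default mask N/A


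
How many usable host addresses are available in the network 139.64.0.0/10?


Host bits = 32 - 10 = 22
Total addresses = 2^22 = 4194304
Usable = total - 2 (network and broadcast)
Usable hosts: 4194302


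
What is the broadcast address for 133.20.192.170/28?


Network: 133.20.192.160/28
Host bits = 4
Set all host bits to 1:
Broadcast: 133.20.192.175


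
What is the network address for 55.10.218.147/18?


IP:   00110111.00001010.11011010.10010011
Mask: 11111111.11111111.11000000.00000000
AND operation:
Net:  00110111.00001010.11000000.00000000
Network: 55.10.192.0/18


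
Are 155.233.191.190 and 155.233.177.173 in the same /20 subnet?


Mask: 255.255.240.0
155.233.191.190 AND mask = 155.233.176.0
155.233.177.173 AND mask = 155.233.176.0
Yes, same subnet (155.233.176.0)


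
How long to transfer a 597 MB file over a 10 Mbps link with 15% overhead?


Effective throughput = 10 * (1 - 15/100) = 8.5 Mbps
File size in Mb = 597 * 8 = 4776 Mb
Time = 4776 / 8.5
Time = 561.8824 seconds


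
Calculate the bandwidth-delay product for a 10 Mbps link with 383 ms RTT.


BDP = bandwidth * RTT
= 10 Mbps * 383 ms
= 10 * 1e6 * 383 / 1000 bits
= 3830000 bits
= 478750 bytes
= 467.5293 KB
BDP = 3830000 bits (478750 bytes)


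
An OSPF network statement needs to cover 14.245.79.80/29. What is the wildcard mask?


Subnet mask: 255.255.255.248
Wildcard = 255.255.255.255 - subnet mask
255 - 255 = 0
255 - 255 = 0
255 - 255 = 0
255 - 248 = 7
Wildcard: 0.0.0.7


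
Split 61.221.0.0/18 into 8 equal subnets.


New prefix = 18 + 3 = 21
Each subnet has 2048 addresses
  61.221.0.0/21
  61.221.8.0/21
  61.221.16.0/21
  61.221.24.0/21
  61.221.32.0/21
  61.221.40.0/21
  61.221.48.0/21
  61.221.56.0/21
Subnets: 61.221.0.0/21, 61.221.8.0/21, 61.221.16.0/21, 61.221.24.0/21, 61.221.32.0/21, 61.221.40.0/21, 61.221.48.0/21, 61.221.56.0/21


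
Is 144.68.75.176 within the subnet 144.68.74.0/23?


Subnet network: 144.68.74.0
Test IP AND mask: 144.68.74.0
Yes, 144.68.75.176 is in 144.68.74.0/23


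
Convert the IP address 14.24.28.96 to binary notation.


14 = 00001110
24 = 00011000
28 = 00011100
96 = 01100000
Binary: 00001110.00011000.00011100.01100000


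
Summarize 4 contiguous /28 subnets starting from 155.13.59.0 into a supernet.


Original prefix: /28
Number of subnets: 4 = 2^2
New prefix = 28 - 2 = 26
Supernet: 155.13.59.0/26


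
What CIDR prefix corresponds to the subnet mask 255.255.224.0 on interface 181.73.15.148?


Binary: 11111111.11111111.11100000.00000000
Count leading 1s
Prefix: /19


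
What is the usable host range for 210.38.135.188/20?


Network: 210.38.128.0
Broadcast: 210.38.143.255
First usable = network + 1
Last usable = broadcast - 1
Range: 210.38.128.1 to 210.38.143.254


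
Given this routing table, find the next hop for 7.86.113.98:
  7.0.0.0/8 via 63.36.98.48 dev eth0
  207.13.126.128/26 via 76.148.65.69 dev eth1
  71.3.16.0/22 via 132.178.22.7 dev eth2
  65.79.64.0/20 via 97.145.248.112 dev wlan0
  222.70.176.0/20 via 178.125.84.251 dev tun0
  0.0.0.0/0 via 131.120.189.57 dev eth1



Longest prefix match for 7.86.113.98:
  /8 7.0.0.0: MATCH
  /26 207.13.126.128: no
  /22 71.3.16.0: no
  /20 65.79.64.0: no
  /20 222.70.176.0: no
  /0 0.0.0.0: MATCH
Selected: next-hop 63.36.98.48 via eth0 (matched /8)


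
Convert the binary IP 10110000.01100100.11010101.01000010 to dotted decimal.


10110000 = 176
01100100 = 100
11010101 = 213
01000010 = 66
IP: 176.100.213.66


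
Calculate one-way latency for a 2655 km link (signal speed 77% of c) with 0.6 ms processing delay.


Speed = 0.77 * 3e5 km/s = 231000 km/s
Propagation delay = 2655 / 231000 = 0.0115 s = 11.4935 ms
Processing delay = 0.6 ms
Total one-way latency = 12.0935 ms


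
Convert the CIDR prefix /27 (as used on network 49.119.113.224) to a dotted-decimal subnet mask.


/27 means 27 network bits, 5 host bits
Binary: 11111111111111111111111111100000
Mask: 255.255.255.224


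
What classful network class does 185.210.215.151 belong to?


First octet: 185
Binary: 10111001
10xxxxxx -> Class B (128-191)
Class B, default mask 255.255.0.0 (/16)


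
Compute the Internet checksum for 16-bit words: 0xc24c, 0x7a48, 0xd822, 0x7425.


Sum all words (with carry folding):
+ 0xc24c = 0xc24c
+ 0x7a48 = 0x3c95
+ 0xd822 = 0x14b8
+ 0x7425 = 0x88dd
One's complement: ~0x88dd
Checksum = 0x7722


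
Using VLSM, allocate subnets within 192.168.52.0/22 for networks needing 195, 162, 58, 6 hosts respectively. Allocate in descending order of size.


195 hosts -> /24 (254 usable): 192.168.52.0/24
162 hosts -> /24 (254 usable): 192.168.53.0/24
58 hosts -> /26 (62 usable): 192.168.54.0/26
6 hosts -> /29 (6 usable): 192.168.54.64/29
Allocation: 192.168.52.0/24 (195 hosts, 254 usable); 192.168.53.0/24 (162 hosts, 254 usable); 192.168.54.0/26 (58 hosts, 62 usable); 192.168.54.64/29 (6 hosts, 6 usable)


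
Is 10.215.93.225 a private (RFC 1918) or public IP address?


RFC 1918 private ranges:
  10.0.0.0/8 (10.0.0.0 - 10.255.255.255)
  172.16.0.0/12 (172.16.0.0 - 172.31.255.255)
  192.168.0.0/16 (192.168.0.0 - 192.168.255.255)
Private (in 10.0.0.0/8)


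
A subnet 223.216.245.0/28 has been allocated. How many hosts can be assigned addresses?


Host bits = 32 - 28 = 4
Total addresses = 2^4 = 16
Usable = total - 2 (network and broadcast)
Usable hosts: 14


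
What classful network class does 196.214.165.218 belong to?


First octet: 196
Binary: 11000100
110xxxxx -> Class C (192-223)
Class C, default mask 255.255.255.0 (/24)


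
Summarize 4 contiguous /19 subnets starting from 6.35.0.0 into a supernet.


Original prefix: /19
Number of subnets: 4 = 2^2
New prefix = 19 - 2 = 17
Supernet: 6.35.0.0/17


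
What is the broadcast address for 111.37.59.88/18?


Network: 111.37.0.0/18
Host bits = 14
Set all host bits to 1:
Broadcast: 111.37.63.255


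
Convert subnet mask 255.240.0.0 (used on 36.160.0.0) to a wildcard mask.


Subnet mask: 255.240.0.0
Wildcard = 255.255.255.255 - subnet mask
255 - 255 = 0
255 - 240 = 15
255 - 0 = 255
255 - 0 = 255
Wildcard: 0.15.255.255


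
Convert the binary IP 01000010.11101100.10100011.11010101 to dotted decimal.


01000010 = 66
11101100 = 236
10100011 = 163
11010101 = 213
IP: 66.236.163.213


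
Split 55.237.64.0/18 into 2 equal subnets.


New prefix = 18 + 1 = 19
Each subnet has 8192 addresses
  55.237.64.0/19
  55.237.96.0/19
Subnets: 55.237.64.0/19, 55.237.96.0/19


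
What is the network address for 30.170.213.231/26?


IP:   00011110.10101010.11010101.11100111
Mask: 11111111.11111111.11111111.11000000
AND operation:
Net:  00011110.10101010.11010101.11000000
Network: 30.170.213.192/26


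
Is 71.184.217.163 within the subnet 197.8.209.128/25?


Subnet network: 197.8.209.128
Test IP AND mask: 71.184.217.128
No, 71.184.217.163 is not in 197.8.209.128/25


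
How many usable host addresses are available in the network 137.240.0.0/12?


Host bits = 32 - 12 = 20
Total addresses = 2^20 = 1048576
Usable = total - 2 (network and broadcast)
Usable hosts: 1048574


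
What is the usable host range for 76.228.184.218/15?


Network: 76.228.0.0
Broadcast: 76.229.255.255
First usable = network + 1
Last usable = broadcast - 1
Range: 76.228.0.1 to 76.229.255.254


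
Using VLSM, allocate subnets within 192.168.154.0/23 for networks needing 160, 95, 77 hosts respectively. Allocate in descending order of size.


160 hosts -> /24 (254 usable): 192.168.154.0/24
95 hosts -> /25 (126 usable): 192.168.155.0/25
77 hosts -> /25 (126 usable): 192.168.155.128/25
Allocation: 192.168.154.0/24 (160 hosts, 254 usable); 192.168.155.0/25 (95 hosts, 126 usable); 192.168.155.128/25 (77 hosts, 126 usable)


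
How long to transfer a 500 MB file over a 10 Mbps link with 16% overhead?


Effective throughput = 10 * (1 - 16/100) = 8.4 Mbps
File size in Mb = 500 * 8 = 4000 Mb
Time = 4000 / 8.4
Time = 476.1905 seconds


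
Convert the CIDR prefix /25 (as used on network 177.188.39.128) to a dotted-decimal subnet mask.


/25 means 25 network bits, 7 host bits
Binary: 11111111111111111111111110000000
Mask: 255.255.255.128


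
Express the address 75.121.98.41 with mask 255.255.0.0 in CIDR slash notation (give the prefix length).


Binary: 11111111.11111111.00000000.00000000
Count leading 1s
Prefix: /16


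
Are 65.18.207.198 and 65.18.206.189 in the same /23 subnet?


Mask: 255.255.254.0
65.18.207.198 AND mask = 65.18.206.0
65.18.206.189 AND mask = 65.18.206.0
Yes, same subnet (65.18.206.0)


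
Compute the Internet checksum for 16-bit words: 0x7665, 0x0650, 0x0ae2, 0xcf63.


Sum all words (with carry folding):
+ 0x7665 = 0x7665
+ 0x0650 = 0x7cb5
+ 0x0ae2 = 0x8797
+ 0xcf63 = 0x56fb
One's complement: ~0x56fb
Checksum = 0xa904


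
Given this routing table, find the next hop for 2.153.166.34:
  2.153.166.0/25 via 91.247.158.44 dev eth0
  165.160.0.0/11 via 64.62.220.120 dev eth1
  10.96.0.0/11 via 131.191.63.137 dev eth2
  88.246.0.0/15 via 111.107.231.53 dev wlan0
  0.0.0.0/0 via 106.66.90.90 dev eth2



Longest prefix match for 2.153.166.34:
  /25 2.153.166.0: MATCH
  /11 165.160.0.0: no
  /11 10.96.0.0: no
  /15 88.246.0.0: no
  /0 0.0.0.0: MATCH
Selected: next-hop 91.247.158.44 via eth0 (matched /25)


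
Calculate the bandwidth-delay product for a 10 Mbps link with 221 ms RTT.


BDP = bandwidth * RTT
= 10 Mbps * 221 ms
= 10 * 1e6 * 221 / 1000 bits
= 2210000 bits
= 276250 bytes
= 269.7754 KB
BDP = 2210000 bits (276250 bytes)


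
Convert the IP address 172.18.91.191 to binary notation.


172 = 10101100
18 = 00010010
91 = 01011011
191 = 10111111
Binary: 10101100.00010010.01011011.10111111


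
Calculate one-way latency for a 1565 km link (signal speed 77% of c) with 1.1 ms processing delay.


Speed = 0.77 * 3e5 km/s = 231000 km/s
Propagation delay = 1565 / 231000 = 0.0068 s = 6.7749 ms
Processing delay = 1.1 ms
Total one-way latency = 7.8749 ms


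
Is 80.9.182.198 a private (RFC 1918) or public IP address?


RFC 1918 private ranges:
  10.0.0.0/8 (10.0.0.0 - 10.255.255.255)
  172.16.0.0/12 (172.16.0.0 - 172.31.255.255)
  192.168.0.0/16 (192.168.0.0 - 192.168.255.255)
Public (not in any RFC 1918 range)


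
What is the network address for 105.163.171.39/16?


IP:   01101001.10100011.10101011.00100111
Mask: 11111111.11111111.00000000.00000000
AND operation:
Net:  01101001.10100011.00000000.00000000
Network: 105.163.0.0/16


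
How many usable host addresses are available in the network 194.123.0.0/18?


Host bits = 32 - 18 = 14
Total addresses = 2^14 = 16384
Usable = total - 2 (network and broadcast)
Usable hosts: 16382


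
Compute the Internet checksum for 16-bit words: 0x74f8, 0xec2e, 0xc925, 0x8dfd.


Sum all words (with carry folding):
+ 0x74f8 = 0x74f8
+ 0xec2e = 0x6127
+ 0xc925 = 0x2a4d
+ 0x8dfd = 0xb84a
One's complement: ~0xb84a
Checksum = 0x47b5


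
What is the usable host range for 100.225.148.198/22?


Network: 100.225.148.0
Broadcast: 100.225.151.255
First usable = network + 1
Last usable = broadcast - 1
Range: 100.225.148.1 to 100.225.151.254


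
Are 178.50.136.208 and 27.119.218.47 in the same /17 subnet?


Mask: 255.255.128.0
178.50.136.208 AND mask = 178.50.128.0
27.119.218.47 AND mask = 27.119.128.0
No, different subnets (178.50.128.0 vs 27.119.128.0)


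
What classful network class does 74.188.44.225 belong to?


First octet: 74
Binary: 01001010
0xxxxxxx -> Class A (1-126)
Class A, default mask 255.0.0.0 (/8)


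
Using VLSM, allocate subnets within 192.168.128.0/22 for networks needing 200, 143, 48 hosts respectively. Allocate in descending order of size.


200 hosts -> /24 (254 usable): 192.168.128.0/24
143 hosts -> /24 (254 usable): 192.168.129.0/24
48 hosts -> /26 (62 usable): 192.168.130.0/26
Allocation: 192.168.128.0/24 (200 hosts, 254 usable); 192.168.129.0/24 (143 hosts, 254 usable); 192.168.130.0/26 (48 hosts, 62 usable)


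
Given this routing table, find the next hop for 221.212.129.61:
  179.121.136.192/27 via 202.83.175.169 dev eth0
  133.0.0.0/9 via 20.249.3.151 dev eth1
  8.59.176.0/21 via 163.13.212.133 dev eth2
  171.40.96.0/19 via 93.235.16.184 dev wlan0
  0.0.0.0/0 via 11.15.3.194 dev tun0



Longest prefix match for 221.212.129.61:
  /27 179.121.136.192: no
  /9 133.0.0.0: no
  /21 8.59.176.0: no
  /19 171.40.96.0: no
  /0 0.0.0.0: MATCH
Selected: next-hop 11.15.3.194 via tun0 (matched /0)


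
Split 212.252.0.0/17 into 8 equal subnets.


New prefix = 17 + 3 = 20
Each subnet has 4096 addresses
  212.252.0.0/20
  212.252.16.0/20
  212.252.32.0/20
  212.252.48.0/20
  212.252.64.0/20
  212.252.80.0/20
  212.252.96.0/20
  212.252.112.0/20
Subnets: 212.252.0.0/20, 212.252.16.0/20, 212.252.32.0/20, 212.252.48.0/20, 212.252.64.0/20, 212.252.80.0/20, 212.252.96.0/20, 212.252.112.0/20
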